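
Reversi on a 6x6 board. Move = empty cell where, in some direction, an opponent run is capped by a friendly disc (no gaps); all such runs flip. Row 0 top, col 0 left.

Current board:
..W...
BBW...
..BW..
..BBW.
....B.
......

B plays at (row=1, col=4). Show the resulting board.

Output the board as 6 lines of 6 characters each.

Answer: ..W...
BBW.B.
..BB..
..BBW.
....B.
......

Derivation:
Place B at (1,4); scan 8 dirs for brackets.
Dir NW: first cell '.' (not opp) -> no flip
Dir N: first cell '.' (not opp) -> no flip
Dir NE: first cell '.' (not opp) -> no flip
Dir W: first cell '.' (not opp) -> no flip
Dir E: first cell '.' (not opp) -> no flip
Dir SW: opp run (2,3) capped by B -> flip
Dir S: first cell '.' (not opp) -> no flip
Dir SE: first cell '.' (not opp) -> no flip
All flips: (2,3)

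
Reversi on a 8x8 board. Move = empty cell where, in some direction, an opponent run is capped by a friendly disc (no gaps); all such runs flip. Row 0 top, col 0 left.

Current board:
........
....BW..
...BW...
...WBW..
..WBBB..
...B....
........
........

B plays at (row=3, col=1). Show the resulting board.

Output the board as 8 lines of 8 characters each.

Place B at (3,1); scan 8 dirs for brackets.
Dir NW: first cell '.' (not opp) -> no flip
Dir N: first cell '.' (not opp) -> no flip
Dir NE: first cell '.' (not opp) -> no flip
Dir W: first cell '.' (not opp) -> no flip
Dir E: first cell '.' (not opp) -> no flip
Dir SW: first cell '.' (not opp) -> no flip
Dir S: first cell '.' (not opp) -> no flip
Dir SE: opp run (4,2) capped by B -> flip
All flips: (4,2)

Answer: ........
....BW..
...BW...
.B.WBW..
..BBBB..
...B....
........
........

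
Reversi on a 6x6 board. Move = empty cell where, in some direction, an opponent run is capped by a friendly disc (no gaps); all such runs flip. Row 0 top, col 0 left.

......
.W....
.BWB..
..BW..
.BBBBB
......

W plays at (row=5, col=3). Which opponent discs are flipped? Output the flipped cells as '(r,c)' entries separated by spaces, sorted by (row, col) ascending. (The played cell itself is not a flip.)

Answer: (4,3)

Derivation:
Dir NW: opp run (4,2), next='.' -> no flip
Dir N: opp run (4,3) capped by W -> flip
Dir NE: opp run (4,4), next='.' -> no flip
Dir W: first cell '.' (not opp) -> no flip
Dir E: first cell '.' (not opp) -> no flip
Dir SW: edge -> no flip
Dir S: edge -> no flip
Dir SE: edge -> no flip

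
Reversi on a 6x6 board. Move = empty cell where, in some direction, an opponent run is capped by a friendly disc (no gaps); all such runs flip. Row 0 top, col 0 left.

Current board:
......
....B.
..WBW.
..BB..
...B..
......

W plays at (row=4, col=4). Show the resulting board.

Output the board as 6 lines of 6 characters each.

Place W at (4,4); scan 8 dirs for brackets.
Dir NW: opp run (3,3) capped by W -> flip
Dir N: first cell '.' (not opp) -> no flip
Dir NE: first cell '.' (not opp) -> no flip
Dir W: opp run (4,3), next='.' -> no flip
Dir E: first cell '.' (not opp) -> no flip
Dir SW: first cell '.' (not opp) -> no flip
Dir S: first cell '.' (not opp) -> no flip
Dir SE: first cell '.' (not opp) -> no flip
All flips: (3,3)

Answer: ......
....B.
..WBW.
..BW..
...BW.
......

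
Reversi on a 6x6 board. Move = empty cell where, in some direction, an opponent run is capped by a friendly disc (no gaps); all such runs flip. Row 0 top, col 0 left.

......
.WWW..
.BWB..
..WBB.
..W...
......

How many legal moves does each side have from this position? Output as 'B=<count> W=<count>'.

Answer: B=7 W=10

Derivation:
-- B to move --
(0,0): flips 2 -> legal
(0,1): flips 2 -> legal
(0,2): no bracket -> illegal
(0,3): flips 2 -> legal
(0,4): no bracket -> illegal
(1,0): no bracket -> illegal
(1,4): no bracket -> illegal
(2,0): no bracket -> illegal
(2,4): no bracket -> illegal
(3,1): flips 1 -> legal
(4,1): flips 1 -> legal
(4,3): flips 1 -> legal
(5,1): flips 1 -> legal
(5,2): no bracket -> illegal
(5,3): no bracket -> illegal
B mobility = 7
-- W to move --
(1,0): flips 1 -> legal
(1,4): flips 1 -> legal
(2,0): flips 1 -> legal
(2,4): flips 2 -> legal
(2,5): no bracket -> illegal
(3,0): flips 1 -> legal
(3,1): flips 1 -> legal
(3,5): flips 2 -> legal
(4,3): flips 2 -> legal
(4,4): flips 1 -> legal
(4,5): flips 2 -> legal
W mobility = 10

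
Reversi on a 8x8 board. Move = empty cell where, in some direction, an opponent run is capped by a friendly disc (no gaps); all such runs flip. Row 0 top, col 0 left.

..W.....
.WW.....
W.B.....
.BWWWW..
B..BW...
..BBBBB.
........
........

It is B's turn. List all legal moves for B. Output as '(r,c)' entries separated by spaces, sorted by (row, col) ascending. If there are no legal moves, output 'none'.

Answer: (0,0) (2,1) (2,3) (2,4) (2,5) (2,6) (3,6) (4,2) (4,5)

Derivation:
(0,0): flips 1 -> legal
(0,1): no bracket -> illegal
(0,3): no bracket -> illegal
(1,0): no bracket -> illegal
(1,3): no bracket -> illegal
(2,1): flips 1 -> legal
(2,3): flips 1 -> legal
(2,4): flips 2 -> legal
(2,5): flips 1 -> legal
(2,6): flips 2 -> legal
(3,0): no bracket -> illegal
(3,6): flips 4 -> legal
(4,1): no bracket -> illegal
(4,2): flips 1 -> legal
(4,5): flips 1 -> legal
(4,6): no bracket -> illegal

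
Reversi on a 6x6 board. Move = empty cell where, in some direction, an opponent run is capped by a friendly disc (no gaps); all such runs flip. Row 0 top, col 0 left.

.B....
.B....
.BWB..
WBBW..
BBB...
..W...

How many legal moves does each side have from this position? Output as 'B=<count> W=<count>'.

Answer: B=7 W=7

Derivation:
-- B to move --
(1,2): flips 1 -> legal
(1,3): flips 1 -> legal
(2,0): flips 1 -> legal
(2,4): flips 1 -> legal
(3,4): flips 1 -> legal
(4,3): flips 1 -> legal
(4,4): flips 2 -> legal
(5,1): no bracket -> illegal
(5,3): no bracket -> illegal
B mobility = 7
-- W to move --
(0,0): flips 1 -> legal
(0,2): no bracket -> illegal
(1,0): no bracket -> illegal
(1,2): flips 1 -> legal
(1,3): flips 1 -> legal
(1,4): no bracket -> illegal
(2,0): flips 1 -> legal
(2,4): flips 1 -> legal
(3,4): no bracket -> illegal
(4,3): no bracket -> illegal
(5,0): flips 1 -> legal
(5,1): flips 1 -> legal
(5,3): no bracket -> illegal
W mobility = 7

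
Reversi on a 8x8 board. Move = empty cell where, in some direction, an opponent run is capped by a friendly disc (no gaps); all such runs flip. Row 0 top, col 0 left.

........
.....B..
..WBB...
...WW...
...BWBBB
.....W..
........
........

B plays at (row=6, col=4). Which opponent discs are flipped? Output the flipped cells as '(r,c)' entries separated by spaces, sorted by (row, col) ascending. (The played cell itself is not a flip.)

Answer: (5,5)

Derivation:
Dir NW: first cell '.' (not opp) -> no flip
Dir N: first cell '.' (not opp) -> no flip
Dir NE: opp run (5,5) capped by B -> flip
Dir W: first cell '.' (not opp) -> no flip
Dir E: first cell '.' (not opp) -> no flip
Dir SW: first cell '.' (not opp) -> no flip
Dir S: first cell '.' (not opp) -> no flip
Dir SE: first cell '.' (not opp) -> no flip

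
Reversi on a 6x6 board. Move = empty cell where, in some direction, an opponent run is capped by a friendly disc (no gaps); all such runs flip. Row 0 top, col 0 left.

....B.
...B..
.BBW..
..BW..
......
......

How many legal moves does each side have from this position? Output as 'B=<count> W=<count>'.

Answer: B=5 W=5

Derivation:
-- B to move --
(1,2): no bracket -> illegal
(1,4): flips 1 -> legal
(2,4): flips 1 -> legal
(3,4): flips 1 -> legal
(4,2): no bracket -> illegal
(4,3): flips 2 -> legal
(4,4): flips 1 -> legal
B mobility = 5
-- W to move --
(0,2): no bracket -> illegal
(0,3): flips 1 -> legal
(0,5): no bracket -> illegal
(1,0): no bracket -> illegal
(1,1): flips 1 -> legal
(1,2): no bracket -> illegal
(1,4): no bracket -> illegal
(1,5): no bracket -> illegal
(2,0): flips 2 -> legal
(2,4): no bracket -> illegal
(3,0): no bracket -> illegal
(3,1): flips 1 -> legal
(4,1): flips 1 -> legal
(4,2): no bracket -> illegal
(4,3): no bracket -> illegal
W mobility = 5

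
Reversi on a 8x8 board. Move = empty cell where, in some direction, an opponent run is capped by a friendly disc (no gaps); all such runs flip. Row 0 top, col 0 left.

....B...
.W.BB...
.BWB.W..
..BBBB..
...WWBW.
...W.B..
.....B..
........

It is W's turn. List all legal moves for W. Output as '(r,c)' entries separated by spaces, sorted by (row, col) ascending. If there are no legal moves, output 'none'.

Answer: (0,3) (1,0) (2,0) (2,4) (2,6) (3,1) (4,2) (6,4) (6,6) (7,5)

Derivation:
(0,2): no bracket -> illegal
(0,3): flips 4 -> legal
(0,5): no bracket -> illegal
(1,0): flips 2 -> legal
(1,2): no bracket -> illegal
(1,5): no bracket -> illegal
(2,0): flips 1 -> legal
(2,4): flips 3 -> legal
(2,6): flips 1 -> legal
(3,0): no bracket -> illegal
(3,1): flips 1 -> legal
(3,6): no bracket -> illegal
(4,1): no bracket -> illegal
(4,2): flips 1 -> legal
(5,4): no bracket -> illegal
(5,6): no bracket -> illegal
(6,4): flips 1 -> legal
(6,6): flips 1 -> legal
(7,4): no bracket -> illegal
(7,5): flips 4 -> legal
(7,6): no bracket -> illegal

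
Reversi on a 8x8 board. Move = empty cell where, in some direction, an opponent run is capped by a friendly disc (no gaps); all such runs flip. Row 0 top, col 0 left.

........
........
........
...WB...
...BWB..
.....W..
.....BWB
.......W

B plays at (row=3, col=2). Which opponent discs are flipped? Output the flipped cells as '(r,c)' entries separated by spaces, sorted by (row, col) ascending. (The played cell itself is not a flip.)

Dir NW: first cell '.' (not opp) -> no flip
Dir N: first cell '.' (not opp) -> no flip
Dir NE: first cell '.' (not opp) -> no flip
Dir W: first cell '.' (not opp) -> no flip
Dir E: opp run (3,3) capped by B -> flip
Dir SW: first cell '.' (not opp) -> no flip
Dir S: first cell '.' (not opp) -> no flip
Dir SE: first cell 'B' (not opp) -> no flip

Answer: (3,3)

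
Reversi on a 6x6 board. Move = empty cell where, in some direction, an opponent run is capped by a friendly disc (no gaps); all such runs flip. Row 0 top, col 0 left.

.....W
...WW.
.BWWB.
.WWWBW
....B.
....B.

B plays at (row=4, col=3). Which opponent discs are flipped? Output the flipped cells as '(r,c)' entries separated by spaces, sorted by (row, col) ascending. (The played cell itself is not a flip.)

Answer: (3,2)

Derivation:
Dir NW: opp run (3,2) capped by B -> flip
Dir N: opp run (3,3) (2,3) (1,3), next='.' -> no flip
Dir NE: first cell 'B' (not opp) -> no flip
Dir W: first cell '.' (not opp) -> no flip
Dir E: first cell 'B' (not opp) -> no flip
Dir SW: first cell '.' (not opp) -> no flip
Dir S: first cell '.' (not opp) -> no flip
Dir SE: first cell 'B' (not opp) -> no flip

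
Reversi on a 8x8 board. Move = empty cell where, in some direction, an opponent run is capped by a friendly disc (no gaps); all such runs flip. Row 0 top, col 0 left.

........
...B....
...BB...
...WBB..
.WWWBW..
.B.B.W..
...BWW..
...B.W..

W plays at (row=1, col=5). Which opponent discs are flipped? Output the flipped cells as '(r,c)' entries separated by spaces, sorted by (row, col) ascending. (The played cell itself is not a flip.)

Answer: (2,4)

Derivation:
Dir NW: first cell '.' (not opp) -> no flip
Dir N: first cell '.' (not opp) -> no flip
Dir NE: first cell '.' (not opp) -> no flip
Dir W: first cell '.' (not opp) -> no flip
Dir E: first cell '.' (not opp) -> no flip
Dir SW: opp run (2,4) capped by W -> flip
Dir S: first cell '.' (not opp) -> no flip
Dir SE: first cell '.' (not opp) -> no flip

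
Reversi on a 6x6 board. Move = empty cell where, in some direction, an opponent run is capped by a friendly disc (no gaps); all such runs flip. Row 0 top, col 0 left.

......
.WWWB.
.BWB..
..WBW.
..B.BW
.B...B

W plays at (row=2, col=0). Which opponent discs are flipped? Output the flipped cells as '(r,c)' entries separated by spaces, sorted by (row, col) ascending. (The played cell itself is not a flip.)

Dir NW: edge -> no flip
Dir N: first cell '.' (not opp) -> no flip
Dir NE: first cell 'W' (not opp) -> no flip
Dir W: edge -> no flip
Dir E: opp run (2,1) capped by W -> flip
Dir SW: edge -> no flip
Dir S: first cell '.' (not opp) -> no flip
Dir SE: first cell '.' (not opp) -> no flip

Answer: (2,1)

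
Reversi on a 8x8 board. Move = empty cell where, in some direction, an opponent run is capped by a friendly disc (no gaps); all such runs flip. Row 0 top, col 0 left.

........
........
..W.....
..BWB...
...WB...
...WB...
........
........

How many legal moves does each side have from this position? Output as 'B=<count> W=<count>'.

Answer: B=5 W=8

Derivation:
-- B to move --
(1,1): flips 2 -> legal
(1,2): flips 1 -> legal
(1,3): no bracket -> illegal
(2,1): no bracket -> illegal
(2,3): no bracket -> illegal
(2,4): no bracket -> illegal
(3,1): no bracket -> illegal
(4,2): flips 1 -> legal
(5,2): flips 2 -> legal
(6,2): flips 1 -> legal
(6,3): no bracket -> illegal
(6,4): no bracket -> illegal
B mobility = 5
-- W to move --
(2,1): flips 1 -> legal
(2,3): no bracket -> illegal
(2,4): no bracket -> illegal
(2,5): flips 1 -> legal
(3,1): flips 1 -> legal
(3,5): flips 2 -> legal
(4,1): no bracket -> illegal
(4,2): flips 1 -> legal
(4,5): flips 1 -> legal
(5,5): flips 2 -> legal
(6,3): no bracket -> illegal
(6,4): no bracket -> illegal
(6,5): flips 1 -> legal
W mobility = 8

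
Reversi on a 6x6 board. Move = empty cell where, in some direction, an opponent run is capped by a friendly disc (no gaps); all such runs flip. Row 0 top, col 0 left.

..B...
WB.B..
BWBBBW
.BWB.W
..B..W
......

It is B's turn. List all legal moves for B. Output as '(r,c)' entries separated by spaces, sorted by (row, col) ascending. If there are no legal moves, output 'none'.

(0,0): flips 1 -> legal
(0,1): no bracket -> illegal
(1,2): no bracket -> illegal
(1,4): no bracket -> illegal
(1,5): no bracket -> illegal
(3,0): no bracket -> illegal
(3,4): no bracket -> illegal
(4,1): flips 1 -> legal
(4,3): no bracket -> illegal
(4,4): no bracket -> illegal
(5,4): no bracket -> illegal
(5,5): no bracket -> illegal

Answer: (0,0) (4,1)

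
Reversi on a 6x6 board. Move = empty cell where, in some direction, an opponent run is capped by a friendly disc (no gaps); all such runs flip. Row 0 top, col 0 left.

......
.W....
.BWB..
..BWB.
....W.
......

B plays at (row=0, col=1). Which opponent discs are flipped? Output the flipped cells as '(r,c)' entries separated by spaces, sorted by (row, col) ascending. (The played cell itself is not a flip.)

Answer: (1,1)

Derivation:
Dir NW: edge -> no flip
Dir N: edge -> no flip
Dir NE: edge -> no flip
Dir W: first cell '.' (not opp) -> no flip
Dir E: first cell '.' (not opp) -> no flip
Dir SW: first cell '.' (not opp) -> no flip
Dir S: opp run (1,1) capped by B -> flip
Dir SE: first cell '.' (not opp) -> no flip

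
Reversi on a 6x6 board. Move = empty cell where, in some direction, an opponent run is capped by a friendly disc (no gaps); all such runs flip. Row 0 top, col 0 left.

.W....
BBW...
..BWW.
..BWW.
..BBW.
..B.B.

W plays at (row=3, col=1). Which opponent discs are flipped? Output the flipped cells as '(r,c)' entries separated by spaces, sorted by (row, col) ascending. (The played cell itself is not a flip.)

Dir NW: first cell '.' (not opp) -> no flip
Dir N: first cell '.' (not opp) -> no flip
Dir NE: opp run (2,2), next='.' -> no flip
Dir W: first cell '.' (not opp) -> no flip
Dir E: opp run (3,2) capped by W -> flip
Dir SW: first cell '.' (not opp) -> no flip
Dir S: first cell '.' (not opp) -> no flip
Dir SE: opp run (4,2), next='.' -> no flip

Answer: (3,2)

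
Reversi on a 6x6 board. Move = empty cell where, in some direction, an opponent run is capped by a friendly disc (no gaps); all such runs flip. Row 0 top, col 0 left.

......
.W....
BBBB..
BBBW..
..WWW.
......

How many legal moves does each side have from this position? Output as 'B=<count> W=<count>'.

Answer: B=8 W=4

Derivation:
-- B to move --
(0,0): flips 1 -> legal
(0,1): flips 1 -> legal
(0,2): flips 1 -> legal
(1,0): no bracket -> illegal
(1,2): no bracket -> illegal
(2,4): no bracket -> illegal
(3,4): flips 1 -> legal
(3,5): no bracket -> illegal
(4,1): no bracket -> illegal
(4,5): no bracket -> illegal
(5,1): no bracket -> illegal
(5,2): flips 1 -> legal
(5,3): flips 3 -> legal
(5,4): flips 1 -> legal
(5,5): flips 2 -> legal
B mobility = 8
-- W to move --
(1,0): flips 2 -> legal
(1,2): flips 2 -> legal
(1,3): flips 1 -> legal
(1,4): no bracket -> illegal
(2,4): no bracket -> illegal
(3,4): no bracket -> illegal
(4,0): no bracket -> illegal
(4,1): flips 2 -> legal
W mobility = 4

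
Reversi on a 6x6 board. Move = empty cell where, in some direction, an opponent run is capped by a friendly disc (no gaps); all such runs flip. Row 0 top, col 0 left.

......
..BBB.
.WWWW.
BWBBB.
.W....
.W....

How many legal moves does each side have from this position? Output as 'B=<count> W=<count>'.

Answer: B=7 W=10

Derivation:
-- B to move --
(1,0): flips 1 -> legal
(1,1): flips 1 -> legal
(1,5): flips 1 -> legal
(2,0): no bracket -> illegal
(2,5): no bracket -> illegal
(3,5): flips 1 -> legal
(4,0): flips 2 -> legal
(4,2): no bracket -> illegal
(5,0): flips 1 -> legal
(5,2): flips 1 -> legal
B mobility = 7
-- W to move --
(0,1): flips 1 -> legal
(0,2): flips 2 -> legal
(0,3): flips 2 -> legal
(0,4): flips 2 -> legal
(0,5): flips 1 -> legal
(1,1): no bracket -> illegal
(1,5): no bracket -> illegal
(2,0): no bracket -> illegal
(2,5): no bracket -> illegal
(3,5): flips 3 -> legal
(4,0): no bracket -> illegal
(4,2): flips 2 -> legal
(4,3): flips 2 -> legal
(4,4): flips 2 -> legal
(4,5): flips 1 -> legal
W mobility = 10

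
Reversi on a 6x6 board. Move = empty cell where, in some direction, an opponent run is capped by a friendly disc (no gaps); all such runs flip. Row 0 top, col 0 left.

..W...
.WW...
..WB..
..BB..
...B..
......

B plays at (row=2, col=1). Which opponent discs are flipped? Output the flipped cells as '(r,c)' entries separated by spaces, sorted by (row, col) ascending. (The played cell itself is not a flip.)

Dir NW: first cell '.' (not opp) -> no flip
Dir N: opp run (1,1), next='.' -> no flip
Dir NE: opp run (1,2), next='.' -> no flip
Dir W: first cell '.' (not opp) -> no flip
Dir E: opp run (2,2) capped by B -> flip
Dir SW: first cell '.' (not opp) -> no flip
Dir S: first cell '.' (not opp) -> no flip
Dir SE: first cell 'B' (not opp) -> no flip

Answer: (2,2)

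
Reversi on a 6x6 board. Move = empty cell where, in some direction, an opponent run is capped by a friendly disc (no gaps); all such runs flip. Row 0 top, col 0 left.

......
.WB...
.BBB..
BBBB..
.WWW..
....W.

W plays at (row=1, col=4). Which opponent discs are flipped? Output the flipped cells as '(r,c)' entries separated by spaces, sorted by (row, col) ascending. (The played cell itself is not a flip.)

Answer: (2,3) (3,2)

Derivation:
Dir NW: first cell '.' (not opp) -> no flip
Dir N: first cell '.' (not opp) -> no flip
Dir NE: first cell '.' (not opp) -> no flip
Dir W: first cell '.' (not opp) -> no flip
Dir E: first cell '.' (not opp) -> no flip
Dir SW: opp run (2,3) (3,2) capped by W -> flip
Dir S: first cell '.' (not opp) -> no flip
Dir SE: first cell '.' (not opp) -> no flip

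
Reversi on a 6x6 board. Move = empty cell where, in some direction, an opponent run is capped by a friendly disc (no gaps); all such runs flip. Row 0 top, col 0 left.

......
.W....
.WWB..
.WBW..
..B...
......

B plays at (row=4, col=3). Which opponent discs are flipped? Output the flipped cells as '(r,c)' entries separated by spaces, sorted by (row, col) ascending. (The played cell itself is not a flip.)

Dir NW: first cell 'B' (not opp) -> no flip
Dir N: opp run (3,3) capped by B -> flip
Dir NE: first cell '.' (not opp) -> no flip
Dir W: first cell 'B' (not opp) -> no flip
Dir E: first cell '.' (not opp) -> no flip
Dir SW: first cell '.' (not opp) -> no flip
Dir S: first cell '.' (not opp) -> no flip
Dir SE: first cell '.' (not opp) -> no flip

Answer: (3,3)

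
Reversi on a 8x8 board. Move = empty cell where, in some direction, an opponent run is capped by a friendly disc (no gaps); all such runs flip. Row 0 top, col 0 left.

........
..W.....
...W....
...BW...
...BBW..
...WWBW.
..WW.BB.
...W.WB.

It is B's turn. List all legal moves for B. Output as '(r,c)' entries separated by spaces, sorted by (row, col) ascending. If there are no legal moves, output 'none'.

(0,1): no bracket -> illegal
(0,2): no bracket -> illegal
(0,3): no bracket -> illegal
(1,1): no bracket -> illegal
(1,3): flips 1 -> legal
(1,4): no bracket -> illegal
(2,1): no bracket -> illegal
(2,2): no bracket -> illegal
(2,4): flips 1 -> legal
(2,5): flips 1 -> legal
(3,2): no bracket -> illegal
(3,5): flips 2 -> legal
(3,6): no bracket -> illegal
(4,2): no bracket -> illegal
(4,6): flips 2 -> legal
(4,7): flips 1 -> legal
(5,1): no bracket -> illegal
(5,2): flips 2 -> legal
(5,7): flips 1 -> legal
(6,1): no bracket -> illegal
(6,4): flips 1 -> legal
(6,7): no bracket -> illegal
(7,1): flips 2 -> legal
(7,2): no bracket -> illegal
(7,4): flips 1 -> legal

Answer: (1,3) (2,4) (2,5) (3,5) (4,6) (4,7) (5,2) (5,7) (6,4) (7,1) (7,4)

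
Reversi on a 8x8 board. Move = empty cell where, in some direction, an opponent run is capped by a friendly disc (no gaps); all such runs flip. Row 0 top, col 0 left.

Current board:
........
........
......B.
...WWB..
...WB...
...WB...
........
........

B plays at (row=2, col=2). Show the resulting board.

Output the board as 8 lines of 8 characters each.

Place B at (2,2); scan 8 dirs for brackets.
Dir NW: first cell '.' (not opp) -> no flip
Dir N: first cell '.' (not opp) -> no flip
Dir NE: first cell '.' (not opp) -> no flip
Dir W: first cell '.' (not opp) -> no flip
Dir E: first cell '.' (not opp) -> no flip
Dir SW: first cell '.' (not opp) -> no flip
Dir S: first cell '.' (not opp) -> no flip
Dir SE: opp run (3,3) capped by B -> flip
All flips: (3,3)

Answer: ........
........
..B...B.
...BWB..
...WB...
...WB...
........
........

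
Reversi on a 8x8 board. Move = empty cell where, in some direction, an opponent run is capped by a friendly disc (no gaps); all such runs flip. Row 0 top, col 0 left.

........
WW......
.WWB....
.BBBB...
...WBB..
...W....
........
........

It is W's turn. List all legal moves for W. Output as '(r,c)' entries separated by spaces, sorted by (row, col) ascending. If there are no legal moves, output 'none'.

(1,2): no bracket -> illegal
(1,3): flips 2 -> legal
(1,4): no bracket -> illegal
(2,0): no bracket -> illegal
(2,4): flips 1 -> legal
(2,5): flips 1 -> legal
(3,0): no bracket -> illegal
(3,5): flips 1 -> legal
(3,6): no bracket -> illegal
(4,0): flips 1 -> legal
(4,1): flips 1 -> legal
(4,2): flips 1 -> legal
(4,6): flips 2 -> legal
(5,4): no bracket -> illegal
(5,5): flips 2 -> legal
(5,6): no bracket -> illegal

Answer: (1,3) (2,4) (2,5) (3,5) (4,0) (4,1) (4,2) (4,6) (5,5)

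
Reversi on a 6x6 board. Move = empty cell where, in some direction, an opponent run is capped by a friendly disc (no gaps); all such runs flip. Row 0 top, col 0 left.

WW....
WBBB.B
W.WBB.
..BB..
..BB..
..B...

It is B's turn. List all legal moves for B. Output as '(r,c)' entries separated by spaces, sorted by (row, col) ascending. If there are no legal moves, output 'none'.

(0,2): no bracket -> illegal
(2,1): flips 1 -> legal
(3,0): no bracket -> illegal
(3,1): flips 1 -> legal

Answer: (2,1) (3,1)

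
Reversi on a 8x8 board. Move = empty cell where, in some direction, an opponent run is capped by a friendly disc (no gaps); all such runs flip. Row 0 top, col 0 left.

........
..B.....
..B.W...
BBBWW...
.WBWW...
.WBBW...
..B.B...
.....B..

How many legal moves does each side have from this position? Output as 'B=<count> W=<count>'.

Answer: B=12 W=8

Derivation:
-- B to move --
(1,3): no bracket -> illegal
(1,4): flips 4 -> legal
(1,5): flips 2 -> legal
(2,3): flips 2 -> legal
(2,5): flips 2 -> legal
(3,5): flips 3 -> legal
(4,0): flips 2 -> legal
(4,5): flips 2 -> legal
(5,0): flips 2 -> legal
(5,5): flips 3 -> legal
(6,0): flips 1 -> legal
(6,1): flips 2 -> legal
(6,3): no bracket -> illegal
(6,5): flips 2 -> legal
B mobility = 12
-- W to move --
(0,1): no bracket -> illegal
(0,2): no bracket -> illegal
(0,3): no bracket -> illegal
(1,1): flips 1 -> legal
(1,3): no bracket -> illegal
(2,0): no bracket -> illegal
(2,1): flips 2 -> legal
(2,3): flips 1 -> legal
(4,0): no bracket -> illegal
(5,5): no bracket -> illegal
(6,1): flips 1 -> legal
(6,3): flips 2 -> legal
(6,5): no bracket -> illegal
(6,6): no bracket -> illegal
(7,1): flips 2 -> legal
(7,2): no bracket -> illegal
(7,3): flips 1 -> legal
(7,4): flips 1 -> legal
(7,6): no bracket -> illegal
W mobility = 8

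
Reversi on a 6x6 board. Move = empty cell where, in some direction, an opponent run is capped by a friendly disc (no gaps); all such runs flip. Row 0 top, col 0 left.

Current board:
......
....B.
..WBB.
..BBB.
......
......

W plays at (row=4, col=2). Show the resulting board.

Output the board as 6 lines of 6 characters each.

Place W at (4,2); scan 8 dirs for brackets.
Dir NW: first cell '.' (not opp) -> no flip
Dir N: opp run (3,2) capped by W -> flip
Dir NE: opp run (3,3) (2,4), next='.' -> no flip
Dir W: first cell '.' (not opp) -> no flip
Dir E: first cell '.' (not opp) -> no flip
Dir SW: first cell '.' (not opp) -> no flip
Dir S: first cell '.' (not opp) -> no flip
Dir SE: first cell '.' (not opp) -> no flip
All flips: (3,2)

Answer: ......
....B.
..WBB.
..WBB.
..W...
......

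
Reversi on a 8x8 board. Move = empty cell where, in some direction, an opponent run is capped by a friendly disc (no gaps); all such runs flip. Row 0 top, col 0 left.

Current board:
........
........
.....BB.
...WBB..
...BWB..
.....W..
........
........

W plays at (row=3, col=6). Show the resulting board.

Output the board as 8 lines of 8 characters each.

Place W at (3,6); scan 8 dirs for brackets.
Dir NW: opp run (2,5), next='.' -> no flip
Dir N: opp run (2,6), next='.' -> no flip
Dir NE: first cell '.' (not opp) -> no flip
Dir W: opp run (3,5) (3,4) capped by W -> flip
Dir E: first cell '.' (not opp) -> no flip
Dir SW: opp run (4,5), next='.' -> no flip
Dir S: first cell '.' (not opp) -> no flip
Dir SE: first cell '.' (not opp) -> no flip
All flips: (3,4) (3,5)

Answer: ........
........
.....BB.
...WWWW.
...BWB..
.....W..
........
........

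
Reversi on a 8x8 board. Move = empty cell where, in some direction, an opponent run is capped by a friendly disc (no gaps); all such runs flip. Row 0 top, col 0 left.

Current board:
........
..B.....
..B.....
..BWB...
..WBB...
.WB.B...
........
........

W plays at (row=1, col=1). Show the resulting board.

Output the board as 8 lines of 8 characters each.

Answer: ........
.WB.....
..W.....
..BWB...
..WBB...
.WB.B...
........
........

Derivation:
Place W at (1,1); scan 8 dirs for brackets.
Dir NW: first cell '.' (not opp) -> no flip
Dir N: first cell '.' (not opp) -> no flip
Dir NE: first cell '.' (not opp) -> no flip
Dir W: first cell '.' (not opp) -> no flip
Dir E: opp run (1,2), next='.' -> no flip
Dir SW: first cell '.' (not opp) -> no flip
Dir S: first cell '.' (not opp) -> no flip
Dir SE: opp run (2,2) capped by W -> flip
All flips: (2,2)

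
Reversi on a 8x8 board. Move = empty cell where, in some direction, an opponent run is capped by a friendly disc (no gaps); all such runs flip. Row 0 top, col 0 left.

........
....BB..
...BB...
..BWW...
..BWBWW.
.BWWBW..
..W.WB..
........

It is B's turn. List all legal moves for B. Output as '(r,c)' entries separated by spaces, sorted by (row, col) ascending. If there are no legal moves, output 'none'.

Answer: (2,2) (3,5) (3,6) (4,7) (5,6) (6,3) (6,6) (7,1) (7,2) (7,3) (7,4) (7,5)

Derivation:
(2,2): flips 1 -> legal
(2,5): no bracket -> illegal
(3,5): flips 4 -> legal
(3,6): flips 1 -> legal
(3,7): no bracket -> illegal
(4,1): no bracket -> illegal
(4,7): flips 2 -> legal
(5,6): flips 3 -> legal
(5,7): no bracket -> illegal
(6,1): no bracket -> illegal
(6,3): flips 4 -> legal
(6,6): flips 1 -> legal
(7,1): flips 2 -> legal
(7,2): flips 2 -> legal
(7,3): flips 1 -> legal
(7,4): flips 1 -> legal
(7,5): flips 2 -> legal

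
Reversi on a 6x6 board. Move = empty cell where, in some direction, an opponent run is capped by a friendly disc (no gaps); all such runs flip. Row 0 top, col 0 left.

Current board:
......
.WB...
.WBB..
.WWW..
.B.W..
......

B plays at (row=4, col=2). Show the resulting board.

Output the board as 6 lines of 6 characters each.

Answer: ......
.WB...
.WBB..
.WBW..
.BBW..
......

Derivation:
Place B at (4,2); scan 8 dirs for brackets.
Dir NW: opp run (3,1), next='.' -> no flip
Dir N: opp run (3,2) capped by B -> flip
Dir NE: opp run (3,3), next='.' -> no flip
Dir W: first cell 'B' (not opp) -> no flip
Dir E: opp run (4,3), next='.' -> no flip
Dir SW: first cell '.' (not opp) -> no flip
Dir S: first cell '.' (not opp) -> no flip
Dir SE: first cell '.' (not opp) -> no flip
All flips: (3,2)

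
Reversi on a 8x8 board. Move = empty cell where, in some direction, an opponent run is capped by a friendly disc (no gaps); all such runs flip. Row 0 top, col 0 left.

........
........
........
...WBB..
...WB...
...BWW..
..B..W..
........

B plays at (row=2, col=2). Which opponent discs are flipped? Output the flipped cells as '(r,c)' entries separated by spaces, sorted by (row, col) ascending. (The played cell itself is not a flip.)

Dir NW: first cell '.' (not opp) -> no flip
Dir N: first cell '.' (not opp) -> no flip
Dir NE: first cell '.' (not opp) -> no flip
Dir W: first cell '.' (not opp) -> no flip
Dir E: first cell '.' (not opp) -> no flip
Dir SW: first cell '.' (not opp) -> no flip
Dir S: first cell '.' (not opp) -> no flip
Dir SE: opp run (3,3) capped by B -> flip

Answer: (3,3)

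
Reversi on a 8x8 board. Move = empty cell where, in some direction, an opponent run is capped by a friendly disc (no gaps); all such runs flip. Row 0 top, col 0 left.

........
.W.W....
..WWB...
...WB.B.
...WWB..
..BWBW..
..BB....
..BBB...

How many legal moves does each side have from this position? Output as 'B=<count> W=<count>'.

-- B to move --
(0,0): no bracket -> illegal
(0,1): no bracket -> illegal
(0,2): flips 1 -> legal
(0,3): flips 5 -> legal
(0,4): no bracket -> illegal
(1,0): no bracket -> illegal
(1,2): flips 1 -> legal
(1,4): no bracket -> illegal
(2,0): no bracket -> illegal
(2,1): flips 2 -> legal
(3,1): no bracket -> illegal
(3,2): flips 2 -> legal
(3,5): flips 2 -> legal
(4,2): flips 3 -> legal
(4,6): no bracket -> illegal
(5,6): flips 1 -> legal
(6,4): no bracket -> illegal
(6,5): flips 1 -> legal
(6,6): no bracket -> illegal
B mobility = 9
-- W to move --
(1,4): flips 2 -> legal
(1,5): flips 1 -> legal
(2,5): flips 2 -> legal
(2,6): no bracket -> illegal
(2,7): no bracket -> illegal
(3,5): flips 3 -> legal
(3,7): no bracket -> illegal
(4,1): no bracket -> illegal
(4,2): no bracket -> illegal
(4,6): flips 1 -> legal
(4,7): no bracket -> illegal
(5,1): flips 1 -> legal
(5,6): flips 2 -> legal
(6,1): flips 1 -> legal
(6,4): flips 1 -> legal
(6,5): flips 1 -> legal
(7,1): flips 1 -> legal
(7,5): no bracket -> illegal
W mobility = 11

Answer: B=9 W=11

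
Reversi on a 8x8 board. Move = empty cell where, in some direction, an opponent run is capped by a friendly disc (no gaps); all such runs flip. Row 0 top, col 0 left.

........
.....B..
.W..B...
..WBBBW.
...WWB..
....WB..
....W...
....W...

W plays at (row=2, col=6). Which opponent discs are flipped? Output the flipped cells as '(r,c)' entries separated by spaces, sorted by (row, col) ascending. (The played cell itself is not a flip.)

Answer: (3,5)

Derivation:
Dir NW: opp run (1,5), next='.' -> no flip
Dir N: first cell '.' (not opp) -> no flip
Dir NE: first cell '.' (not opp) -> no flip
Dir W: first cell '.' (not opp) -> no flip
Dir E: first cell '.' (not opp) -> no flip
Dir SW: opp run (3,5) capped by W -> flip
Dir S: first cell 'W' (not opp) -> no flip
Dir SE: first cell '.' (not opp) -> no flip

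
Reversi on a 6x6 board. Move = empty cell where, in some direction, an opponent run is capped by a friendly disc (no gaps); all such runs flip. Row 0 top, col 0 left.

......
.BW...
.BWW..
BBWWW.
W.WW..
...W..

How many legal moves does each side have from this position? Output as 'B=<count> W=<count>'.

-- B to move --
(0,1): no bracket -> illegal
(0,2): no bracket -> illegal
(0,3): flips 1 -> legal
(1,3): flips 2 -> legal
(1,4): no bracket -> illegal
(2,4): flips 2 -> legal
(2,5): no bracket -> illegal
(3,5): flips 3 -> legal
(4,1): no bracket -> illegal
(4,4): flips 2 -> legal
(4,5): no bracket -> illegal
(5,0): flips 1 -> legal
(5,1): no bracket -> illegal
(5,2): no bracket -> illegal
(5,4): flips 2 -> legal
B mobility = 7
-- W to move --
(0,0): flips 1 -> legal
(0,1): no bracket -> illegal
(0,2): no bracket -> illegal
(1,0): flips 2 -> legal
(2,0): flips 3 -> legal
(4,1): no bracket -> illegal
W mobility = 3

Answer: B=7 W=3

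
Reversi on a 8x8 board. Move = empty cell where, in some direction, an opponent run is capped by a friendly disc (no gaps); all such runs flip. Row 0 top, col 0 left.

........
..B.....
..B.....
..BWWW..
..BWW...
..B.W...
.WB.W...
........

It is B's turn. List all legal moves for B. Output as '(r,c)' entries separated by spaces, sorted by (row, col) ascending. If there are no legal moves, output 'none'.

(2,3): no bracket -> illegal
(2,4): flips 1 -> legal
(2,5): flips 2 -> legal
(2,6): no bracket -> illegal
(3,6): flips 3 -> legal
(4,5): flips 2 -> legal
(4,6): no bracket -> illegal
(5,0): no bracket -> illegal
(5,1): no bracket -> illegal
(5,3): no bracket -> illegal
(5,5): flips 2 -> legal
(6,0): flips 1 -> legal
(6,3): no bracket -> illegal
(6,5): flips 2 -> legal
(7,0): flips 1 -> legal
(7,1): no bracket -> illegal
(7,2): no bracket -> illegal
(7,3): no bracket -> illegal
(7,4): no bracket -> illegal
(7,5): no bracket -> illegal

Answer: (2,4) (2,5) (3,6) (4,5) (5,5) (6,0) (6,5) (7,0)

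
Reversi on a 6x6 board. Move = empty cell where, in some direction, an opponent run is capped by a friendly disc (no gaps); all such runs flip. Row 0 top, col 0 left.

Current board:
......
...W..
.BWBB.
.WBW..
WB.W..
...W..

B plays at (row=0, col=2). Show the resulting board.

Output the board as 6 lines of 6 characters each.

Answer: ..B...
...B..
.BWBB.
.WBW..
WB.W..
...W..

Derivation:
Place B at (0,2); scan 8 dirs for brackets.
Dir NW: edge -> no flip
Dir N: edge -> no flip
Dir NE: edge -> no flip
Dir W: first cell '.' (not opp) -> no flip
Dir E: first cell '.' (not opp) -> no flip
Dir SW: first cell '.' (not opp) -> no flip
Dir S: first cell '.' (not opp) -> no flip
Dir SE: opp run (1,3) capped by B -> flip
All flips: (1,3)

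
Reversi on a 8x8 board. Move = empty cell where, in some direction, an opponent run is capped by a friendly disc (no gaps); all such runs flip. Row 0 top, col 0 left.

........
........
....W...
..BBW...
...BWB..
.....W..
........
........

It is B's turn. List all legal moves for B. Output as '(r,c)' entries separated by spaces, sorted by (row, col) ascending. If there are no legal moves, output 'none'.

(1,3): no bracket -> illegal
(1,4): no bracket -> illegal
(1,5): flips 1 -> legal
(2,3): flips 1 -> legal
(2,5): flips 1 -> legal
(3,5): flips 1 -> legal
(4,6): no bracket -> illegal
(5,3): no bracket -> illegal
(5,4): no bracket -> illegal
(5,6): no bracket -> illegal
(6,4): no bracket -> illegal
(6,5): flips 1 -> legal
(6,6): flips 2 -> legal

Answer: (1,5) (2,3) (2,5) (3,5) (6,5) (6,6)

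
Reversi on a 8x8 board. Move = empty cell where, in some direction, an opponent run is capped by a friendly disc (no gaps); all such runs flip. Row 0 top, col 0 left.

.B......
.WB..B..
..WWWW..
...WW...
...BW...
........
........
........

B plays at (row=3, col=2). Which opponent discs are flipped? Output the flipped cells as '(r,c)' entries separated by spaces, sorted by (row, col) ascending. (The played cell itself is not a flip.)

Dir NW: first cell '.' (not opp) -> no flip
Dir N: opp run (2,2) capped by B -> flip
Dir NE: opp run (2,3), next='.' -> no flip
Dir W: first cell '.' (not opp) -> no flip
Dir E: opp run (3,3) (3,4), next='.' -> no flip
Dir SW: first cell '.' (not opp) -> no flip
Dir S: first cell '.' (not opp) -> no flip
Dir SE: first cell 'B' (not opp) -> no flip

Answer: (2,2)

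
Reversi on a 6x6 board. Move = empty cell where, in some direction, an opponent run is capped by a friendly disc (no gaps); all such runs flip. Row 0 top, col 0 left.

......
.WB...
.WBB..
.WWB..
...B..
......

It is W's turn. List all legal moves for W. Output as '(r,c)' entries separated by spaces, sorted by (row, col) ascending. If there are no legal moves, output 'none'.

Answer: (0,2) (0,3) (1,3) (1,4) (2,4) (3,4) (4,4) (5,4)

Derivation:
(0,1): no bracket -> illegal
(0,2): flips 2 -> legal
(0,3): flips 1 -> legal
(1,3): flips 2 -> legal
(1,4): flips 1 -> legal
(2,4): flips 2 -> legal
(3,4): flips 1 -> legal
(4,2): no bracket -> illegal
(4,4): flips 2 -> legal
(5,2): no bracket -> illegal
(5,3): no bracket -> illegal
(5,4): flips 1 -> legal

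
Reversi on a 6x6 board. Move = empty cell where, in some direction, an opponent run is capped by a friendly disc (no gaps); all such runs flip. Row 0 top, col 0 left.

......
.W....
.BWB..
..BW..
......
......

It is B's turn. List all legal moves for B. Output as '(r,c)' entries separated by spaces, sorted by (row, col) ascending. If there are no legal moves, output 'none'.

(0,0): no bracket -> illegal
(0,1): flips 1 -> legal
(0,2): no bracket -> illegal
(1,0): no bracket -> illegal
(1,2): flips 1 -> legal
(1,3): no bracket -> illegal
(2,0): no bracket -> illegal
(2,4): no bracket -> illegal
(3,1): no bracket -> illegal
(3,4): flips 1 -> legal
(4,2): no bracket -> illegal
(4,3): flips 1 -> legal
(4,4): no bracket -> illegal

Answer: (0,1) (1,2) (3,4) (4,3)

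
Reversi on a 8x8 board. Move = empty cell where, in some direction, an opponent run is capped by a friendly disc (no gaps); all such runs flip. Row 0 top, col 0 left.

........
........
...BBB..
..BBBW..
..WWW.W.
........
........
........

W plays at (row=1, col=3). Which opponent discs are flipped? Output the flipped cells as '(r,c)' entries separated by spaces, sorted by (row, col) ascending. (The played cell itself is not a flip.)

Dir NW: first cell '.' (not opp) -> no flip
Dir N: first cell '.' (not opp) -> no flip
Dir NE: first cell '.' (not opp) -> no flip
Dir W: first cell '.' (not opp) -> no flip
Dir E: first cell '.' (not opp) -> no flip
Dir SW: first cell '.' (not opp) -> no flip
Dir S: opp run (2,3) (3,3) capped by W -> flip
Dir SE: opp run (2,4) capped by W -> flip

Answer: (2,3) (2,4) (3,3)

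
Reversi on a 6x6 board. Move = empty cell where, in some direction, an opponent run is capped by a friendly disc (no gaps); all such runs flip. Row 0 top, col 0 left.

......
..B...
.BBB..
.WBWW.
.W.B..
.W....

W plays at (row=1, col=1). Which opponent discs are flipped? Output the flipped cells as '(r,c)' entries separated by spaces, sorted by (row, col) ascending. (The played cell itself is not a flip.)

Answer: (2,1) (2,2)

Derivation:
Dir NW: first cell '.' (not opp) -> no flip
Dir N: first cell '.' (not opp) -> no flip
Dir NE: first cell '.' (not opp) -> no flip
Dir W: first cell '.' (not opp) -> no flip
Dir E: opp run (1,2), next='.' -> no flip
Dir SW: first cell '.' (not opp) -> no flip
Dir S: opp run (2,1) capped by W -> flip
Dir SE: opp run (2,2) capped by W -> flip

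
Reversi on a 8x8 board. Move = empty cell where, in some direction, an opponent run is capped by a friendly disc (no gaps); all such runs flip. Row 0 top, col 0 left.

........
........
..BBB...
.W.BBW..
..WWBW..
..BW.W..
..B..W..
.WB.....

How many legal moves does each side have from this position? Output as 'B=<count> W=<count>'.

-- B to move --
(2,0): no bracket -> illegal
(2,1): no bracket -> illegal
(2,5): no bracket -> illegal
(2,6): flips 1 -> legal
(3,0): no bracket -> illegal
(3,2): flips 1 -> legal
(3,6): flips 1 -> legal
(4,0): flips 1 -> legal
(4,1): flips 2 -> legal
(4,6): flips 2 -> legal
(5,1): flips 1 -> legal
(5,4): flips 1 -> legal
(5,6): flips 1 -> legal
(6,0): no bracket -> illegal
(6,1): no bracket -> illegal
(6,3): flips 2 -> legal
(6,4): no bracket -> illegal
(6,6): flips 1 -> legal
(7,0): flips 1 -> legal
(7,4): no bracket -> illegal
(7,5): no bracket -> illegal
(7,6): no bracket -> illegal
B mobility = 12
-- W to move --
(1,1): flips 3 -> legal
(1,2): flips 2 -> legal
(1,3): flips 4 -> legal
(1,4): no bracket -> illegal
(1,5): flips 2 -> legal
(2,1): no bracket -> illegal
(2,5): flips 1 -> legal
(3,2): flips 2 -> legal
(4,1): no bracket -> illegal
(5,1): flips 1 -> legal
(5,4): no bracket -> illegal
(6,1): flips 1 -> legal
(6,3): no bracket -> illegal
(7,3): flips 1 -> legal
W mobility = 9

Answer: B=12 W=9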